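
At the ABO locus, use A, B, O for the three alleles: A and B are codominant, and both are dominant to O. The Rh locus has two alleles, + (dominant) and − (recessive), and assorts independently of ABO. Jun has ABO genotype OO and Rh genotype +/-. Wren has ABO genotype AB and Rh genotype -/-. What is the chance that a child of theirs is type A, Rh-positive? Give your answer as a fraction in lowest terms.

1/4

ABO cross OO × AB → offspring phenotypes: 1/2 A, 1/2 B.
Rh cross +/- × -/- → 1/2 Rh+, 1/2 Rh-.
Independent loci: P(type A, Rh-positive) = 1/2 × 1/2 = 1/4.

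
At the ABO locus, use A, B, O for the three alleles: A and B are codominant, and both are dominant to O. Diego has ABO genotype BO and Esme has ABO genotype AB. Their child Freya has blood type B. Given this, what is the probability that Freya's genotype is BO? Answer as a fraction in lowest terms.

1/2

Cross BO × AB → 1/4 AB, 1/4 AO, 1/4 BB, 1/4 BO.
Type-B genotypes among offspring: BB (1/4), BO (1/4); total 1/2.
P(BO | type B) = (1/4) / (1/2) = 1/2.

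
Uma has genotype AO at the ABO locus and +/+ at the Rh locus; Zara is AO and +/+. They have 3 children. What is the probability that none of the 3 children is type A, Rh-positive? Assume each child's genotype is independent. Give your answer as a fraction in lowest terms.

ABO cross AO × AO → 1/4 O, 3/4 A.
Rh cross +/+ × +/+ → 1 Rh+; so P(type A, Rh-positive) = 3/4 × 1 = 3/4 per child.
P(not type A, Rh-positive) = 1/4 for one child; (1/4)^3 = 1/64.

1/64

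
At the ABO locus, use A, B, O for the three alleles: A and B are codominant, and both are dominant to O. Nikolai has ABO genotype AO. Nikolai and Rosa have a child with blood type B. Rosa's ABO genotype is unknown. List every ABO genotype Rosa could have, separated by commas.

For each candidate genotype of Rosa, check whether crossing it with AO can produce every observed child phenotype.
  AA → possible child types {A} ✗
  AB → possible child types {A, B, AB} ✓
  AO → possible child types {O, A} ✗
  BB → possible child types {B, AB} ✓
  BO → possible child types {O, A, B, AB} ✓
  OO → possible child types {O, A} ✗

AB, BB, BO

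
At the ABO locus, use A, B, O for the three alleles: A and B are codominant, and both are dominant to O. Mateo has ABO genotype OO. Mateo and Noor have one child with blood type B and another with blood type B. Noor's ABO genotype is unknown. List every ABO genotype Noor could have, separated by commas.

AB, BB, BO

For each candidate genotype of Noor, check whether crossing it with OO can produce every observed child phenotype.
  AA → possible child types {A} ✗
  AB → possible child types {A, B} ✓
  AO → possible child types {O, A} ✗
  BB → possible child types {B} ✓
  BO → possible child types {O, B} ✓
  OO → possible child types {O} ✗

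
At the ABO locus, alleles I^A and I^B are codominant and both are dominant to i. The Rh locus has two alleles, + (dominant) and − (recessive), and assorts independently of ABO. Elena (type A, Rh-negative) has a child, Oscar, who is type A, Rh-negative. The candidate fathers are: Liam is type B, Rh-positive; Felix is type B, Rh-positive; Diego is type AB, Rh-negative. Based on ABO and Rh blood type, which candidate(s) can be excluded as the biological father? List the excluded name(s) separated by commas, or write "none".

none

A candidate is excluded only if no genotype consistent with his phenotype could produce a type A, Rh-negative child with a type A, Rh-negative mother.
Every candidate has at least one consistent genotype combination, so none can be excluded.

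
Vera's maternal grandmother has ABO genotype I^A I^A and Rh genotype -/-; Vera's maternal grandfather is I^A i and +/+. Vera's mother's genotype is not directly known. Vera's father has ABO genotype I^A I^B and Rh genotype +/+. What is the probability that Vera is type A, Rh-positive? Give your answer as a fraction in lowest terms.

1/2

Vera's mother's ABO genotype from I^A I^A × I^A i: 1/2 I^A I^A, 1/2 I^A i.
Crossing each possibility with the father I^A I^B and summing P(type A): 1/2·1/2 + 1/2·1/2 = 1/2.
Similarly for Rh via the mother's Rh distribution: P(Rh+) = 1.
Independent loci: 1/2 × 1 = 1/2.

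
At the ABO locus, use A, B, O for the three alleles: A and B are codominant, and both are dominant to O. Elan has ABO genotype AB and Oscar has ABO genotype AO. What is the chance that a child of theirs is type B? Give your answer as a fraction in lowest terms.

1/4

ABO cross AB × AO → offspring phenotypes: 1/2 A, 1/4 B, 1/4 AB.
So P(type B) = 1/4.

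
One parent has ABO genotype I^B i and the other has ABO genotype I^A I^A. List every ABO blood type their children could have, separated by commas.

Gametes from I^B i × I^A I^A give offspring ABO genotypes I^A I^B, I^A i, i.e. phenotypes A, AB.

A, AB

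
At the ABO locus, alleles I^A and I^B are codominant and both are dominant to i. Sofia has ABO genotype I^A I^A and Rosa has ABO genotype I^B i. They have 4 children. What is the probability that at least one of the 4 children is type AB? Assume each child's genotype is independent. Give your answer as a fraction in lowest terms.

ABO cross I^A I^A × I^B i → 1/2 A, 1/2 AB.
So P(type AB) = 1/2 per child.
P(none) = (1/2)^4 = 1/16; P(at least one) = 1 − 1/16 = 15/16.

15/16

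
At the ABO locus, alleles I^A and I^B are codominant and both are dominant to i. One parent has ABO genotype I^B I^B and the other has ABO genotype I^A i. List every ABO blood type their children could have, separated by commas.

Gametes from I^B I^B × I^A i give offspring ABO genotypes I^A I^B, I^B i, i.e. phenotypes B, AB.

B, AB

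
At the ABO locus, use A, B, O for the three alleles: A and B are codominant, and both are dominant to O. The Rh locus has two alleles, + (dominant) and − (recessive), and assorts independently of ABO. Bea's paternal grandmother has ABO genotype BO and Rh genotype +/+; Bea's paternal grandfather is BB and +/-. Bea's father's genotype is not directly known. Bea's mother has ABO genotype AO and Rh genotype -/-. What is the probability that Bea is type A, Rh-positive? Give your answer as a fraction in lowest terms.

Bea's father's ABO genotype from BO × BB: 1/2 BB, 1/2 BO.
Crossing each possibility with the mother AO and summing P(type A): 1/2·0 + 1/2·1/4 = 1/8.
Similarly for Rh via the father's Rh distribution: P(Rh+) = 3/4.
Independent loci: 1/8 × 3/4 = 3/32.

3/32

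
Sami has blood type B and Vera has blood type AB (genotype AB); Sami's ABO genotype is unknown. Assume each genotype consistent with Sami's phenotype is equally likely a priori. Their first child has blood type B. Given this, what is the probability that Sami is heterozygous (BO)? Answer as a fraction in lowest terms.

1/2

Possible genotypes: Sami ∈ {BB, BO}; Vera ∈ {AB}.
Weight each parental genotype pair by prior × P(type-B child):
  BB × AB: posterior weight 1/2.
  BO × AB: posterior weight 1/2.
Sum the posterior weight over pairs where Sami is BO: 1/2.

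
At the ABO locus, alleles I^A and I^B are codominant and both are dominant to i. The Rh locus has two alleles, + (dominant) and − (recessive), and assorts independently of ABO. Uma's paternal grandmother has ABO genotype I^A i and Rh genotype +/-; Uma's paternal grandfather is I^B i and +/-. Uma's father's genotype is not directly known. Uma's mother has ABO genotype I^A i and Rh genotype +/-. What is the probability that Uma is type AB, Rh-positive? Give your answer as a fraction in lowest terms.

3/32

Uma's father's ABO genotype from I^A i × I^B i: 1/4 I^A I^B, 1/4 I^A i, 1/4 I^B i, 1/4 i i.
Crossing each possibility with the mother I^A i and summing P(type AB): 1/4·1/4 + 1/4·0 + 1/4·1/4 + 1/4·0 = 1/8.
Similarly for Rh via the father's Rh distribution: P(Rh+) = 3/4.
Independent loci: 1/8 × 3/4 = 3/32.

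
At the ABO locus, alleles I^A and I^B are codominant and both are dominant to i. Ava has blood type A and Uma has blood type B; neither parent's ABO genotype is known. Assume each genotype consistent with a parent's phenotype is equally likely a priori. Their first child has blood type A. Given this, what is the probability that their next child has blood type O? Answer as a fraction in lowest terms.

Possible genotypes: Ava ∈ {I^A I^A, I^A i}; Uma ∈ {I^B I^B, I^B i}.
Weight each parental genotype pair by prior × P(type-A child):
  I^A I^A × I^B i: posterior weight 2/3; P(next child type O) = 0.
  I^A i × I^B i: posterior weight 1/3; P(next child type O) = 1/4.
Weighted sum = 1/12.

1/12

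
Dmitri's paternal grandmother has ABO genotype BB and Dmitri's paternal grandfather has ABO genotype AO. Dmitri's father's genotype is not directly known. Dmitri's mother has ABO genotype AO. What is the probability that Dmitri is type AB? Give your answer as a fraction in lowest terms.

1/4

Dmitri's father's ABO genotype from BB × AO: 1/2 AB, 1/2 BO.
Crossing each possibility with the mother AO and summing P(type AB): 1/2·1/4 + 1/2·1/4 = 1/4.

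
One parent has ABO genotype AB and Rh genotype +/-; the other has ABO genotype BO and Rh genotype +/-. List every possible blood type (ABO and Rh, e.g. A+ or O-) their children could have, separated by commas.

Gametes from AB × BO give offspring ABO genotypes AB, AO, BB, BO, i.e. phenotypes A, B, AB.
Rh cross +/- × +/- → phenotypes Rh+, Rh-.
Combining independently: A+, A-, B+, B-, AB+, AB-.

A+, A-, B+, B-, AB+, AB-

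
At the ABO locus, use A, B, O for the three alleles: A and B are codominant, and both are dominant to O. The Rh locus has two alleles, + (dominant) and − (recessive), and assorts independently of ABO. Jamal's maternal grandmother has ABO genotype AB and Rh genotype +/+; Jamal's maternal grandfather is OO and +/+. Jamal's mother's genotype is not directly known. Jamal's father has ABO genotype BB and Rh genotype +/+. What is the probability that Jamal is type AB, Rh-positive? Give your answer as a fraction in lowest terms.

Jamal's mother's ABO genotype from AB × OO: 1/2 AO, 1/2 BO.
Crossing each possibility with the father BB and summing P(type AB): 1/2·1/2 + 1/2·0 = 1/4.
Similarly for Rh via the mother's Rh distribution: P(Rh+) = 1.
Independent loci: 1/4 × 1 = 1/4.

1/4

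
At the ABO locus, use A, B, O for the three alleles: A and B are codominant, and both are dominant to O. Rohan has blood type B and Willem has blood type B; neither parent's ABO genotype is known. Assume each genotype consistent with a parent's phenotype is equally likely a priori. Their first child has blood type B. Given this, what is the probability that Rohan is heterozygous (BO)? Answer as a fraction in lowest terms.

Possible genotypes: Rohan ∈ {BB, BO}; Willem ∈ {BB, BO}.
Weight each parental genotype pair by prior × P(type-B child):
  BB × BB: posterior weight 4/15.
  BB × BO: posterior weight 4/15.
  BO × BB: posterior weight 4/15.
  BO × BO: posterior weight 1/5.
Sum the posterior weight over pairs where Rohan is BO: 7/15.

7/15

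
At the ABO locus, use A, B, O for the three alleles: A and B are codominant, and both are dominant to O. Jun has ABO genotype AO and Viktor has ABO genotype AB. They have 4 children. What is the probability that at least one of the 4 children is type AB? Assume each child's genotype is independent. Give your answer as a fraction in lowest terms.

ABO cross AO × AB → 1/2 A, 1/4 B, 1/4 AB.
So P(type AB) = 1/4 per child.
P(none) = (3/4)^4 = 81/256; P(at least one) = 1 − 81/256 = 175/256.

175/256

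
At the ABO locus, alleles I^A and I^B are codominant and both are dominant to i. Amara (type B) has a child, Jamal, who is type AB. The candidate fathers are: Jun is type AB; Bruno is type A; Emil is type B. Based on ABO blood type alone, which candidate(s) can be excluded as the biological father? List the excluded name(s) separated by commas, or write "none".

Emil

A candidate is excluded only if no genotype consistent with his phenotype could produce a type AB child with a type B mother.
Emil (type B): no genotype consistent with that phenotype can produce a type-AB child with a type-B mother.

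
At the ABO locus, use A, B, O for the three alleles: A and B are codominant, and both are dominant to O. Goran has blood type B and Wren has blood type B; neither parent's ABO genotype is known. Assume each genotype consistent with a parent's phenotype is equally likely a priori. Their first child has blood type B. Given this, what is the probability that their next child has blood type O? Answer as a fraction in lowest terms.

Possible genotypes: Goran ∈ {BB, BO}; Wren ∈ {BB, BO}.
Weight each parental genotype pair by prior × P(type-B child):
  BB × BB: posterior weight 4/15; P(next child type O) = 0.
  BB × BO: posterior weight 4/15; P(next child type O) = 0.
  BO × BB: posterior weight 4/15; P(next child type O) = 0.
  BO × BO: posterior weight 1/5; P(next child type O) = 1/4.
Weighted sum = 1/20.

1/20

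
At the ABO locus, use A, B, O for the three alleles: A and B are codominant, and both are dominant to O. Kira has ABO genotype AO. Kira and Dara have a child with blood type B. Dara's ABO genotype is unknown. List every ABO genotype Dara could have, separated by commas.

For each candidate genotype of Dara, check whether crossing it with AO can produce every observed child phenotype.
  AA → possible child types {A} ✗
  AB → possible child types {A, B, AB} ✓
  AO → possible child types {O, A} ✗
  BB → possible child types {B, AB} ✓
  BO → possible child types {O, A, B, AB} ✓
  OO → possible child types {O, A} ✗

AB, BB, BO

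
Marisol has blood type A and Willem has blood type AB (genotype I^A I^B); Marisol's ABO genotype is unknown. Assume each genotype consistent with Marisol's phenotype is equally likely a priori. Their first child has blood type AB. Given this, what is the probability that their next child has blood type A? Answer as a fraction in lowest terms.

Possible genotypes: Marisol ∈ {I^A I^A, I^A i}; Willem ∈ {I^A I^B}.
Weight each parental genotype pair by prior × P(type-AB child):
  I^A I^A × I^A I^B: posterior weight 2/3; P(next child type A) = 1/2.
  I^A i × I^A I^B: posterior weight 1/3; P(next child type A) = 1/2.
Weighted sum = 1/2.

1/2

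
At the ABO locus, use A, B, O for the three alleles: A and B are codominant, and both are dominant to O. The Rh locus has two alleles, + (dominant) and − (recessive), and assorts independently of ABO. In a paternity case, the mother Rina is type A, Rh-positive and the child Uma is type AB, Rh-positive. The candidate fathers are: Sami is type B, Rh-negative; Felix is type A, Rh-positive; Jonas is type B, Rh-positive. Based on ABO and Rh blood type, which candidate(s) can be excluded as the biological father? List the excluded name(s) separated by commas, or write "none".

A candidate is excluded only if no genotype consistent with his phenotype could produce a type AB, Rh-positive child with a type A, Rh-positive mother.
Felix (type A, Rh+): no genotype consistent with that phenotype can produce a type-AB Rh+ child with a type-A mother.

Felix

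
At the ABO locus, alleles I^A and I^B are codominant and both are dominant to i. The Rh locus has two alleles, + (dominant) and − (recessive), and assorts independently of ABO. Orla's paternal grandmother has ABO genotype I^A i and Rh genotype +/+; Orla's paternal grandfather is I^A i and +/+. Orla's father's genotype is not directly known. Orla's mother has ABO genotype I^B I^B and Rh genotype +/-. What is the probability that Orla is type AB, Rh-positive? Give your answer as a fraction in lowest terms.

1/2

Orla's father's ABO genotype from I^A i × I^A i: 1/4 I^A I^A, 1/2 I^A i, 1/4 i i.
Crossing each possibility with the mother I^B I^B and summing P(type AB): 1/4·1 + 1/2·1/2 + 1/4·0 = 1/2.
Similarly for Rh via the father's Rh distribution: P(Rh+) = 1.
Independent loci: 1/2 × 1 = 1/2.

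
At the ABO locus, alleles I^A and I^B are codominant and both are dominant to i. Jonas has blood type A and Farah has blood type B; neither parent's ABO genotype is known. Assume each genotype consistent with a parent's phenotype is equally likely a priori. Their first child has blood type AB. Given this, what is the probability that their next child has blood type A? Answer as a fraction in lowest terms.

5/36

Possible genotypes: Jonas ∈ {I^A I^A, I^A i}; Farah ∈ {I^B I^B, I^B i}.
Weight each parental genotype pair by prior × P(type-AB child):
  I^A I^A × I^B I^B: posterior weight 4/9; P(next child type A) = 0.
  I^A I^A × I^B i: posterior weight 2/9; P(next child type A) = 1/2.
  I^A i × I^B I^B: posterior weight 2/9; P(next child type A) = 0.
  I^A i × I^B i: posterior weight 1/9; P(next child type A) = 1/4.
Weighted sum = 5/36.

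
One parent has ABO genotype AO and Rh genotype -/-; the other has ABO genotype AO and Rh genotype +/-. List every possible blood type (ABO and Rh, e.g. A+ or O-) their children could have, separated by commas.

O+, O-, A+, A-

Gametes from AO × AO give offspring ABO genotypes AA, AO, OO, i.e. phenotypes O, A.
Rh cross -/- × +/- → phenotypes Rh+, Rh-.
Combining independently: O+, O-, A+, A-.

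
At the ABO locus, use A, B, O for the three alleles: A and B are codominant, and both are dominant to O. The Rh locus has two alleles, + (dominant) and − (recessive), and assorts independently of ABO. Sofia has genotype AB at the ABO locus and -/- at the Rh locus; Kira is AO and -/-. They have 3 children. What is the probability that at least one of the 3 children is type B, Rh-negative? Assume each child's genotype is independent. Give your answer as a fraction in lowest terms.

ABO cross AB × AO → 1/2 A, 1/4 B, 1/4 AB.
Rh cross -/- × -/- → 1 Rh-; so P(type B, Rh-negative) = 1/4 × 1 = 1/4 per child.
P(none) = (3/4)^3 = 27/64; P(at least one) = 1 − 27/64 = 37/64.

37/64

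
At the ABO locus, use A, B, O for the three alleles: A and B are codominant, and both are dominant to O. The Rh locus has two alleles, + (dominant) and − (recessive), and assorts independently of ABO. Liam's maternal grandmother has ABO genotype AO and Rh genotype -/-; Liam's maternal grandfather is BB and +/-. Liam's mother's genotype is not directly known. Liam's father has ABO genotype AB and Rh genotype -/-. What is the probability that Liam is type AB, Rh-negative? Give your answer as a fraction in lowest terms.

9/32

Liam's mother's ABO genotype from AO × BB: 1/2 AB, 1/2 BO.
Crossing each possibility with the father AB and summing P(type AB): 1/2·1/2 + 1/2·1/4 = 3/8.
Similarly for Rh via the mother's Rh distribution: P(Rh-) = 3/4.
Independent loci: 3/8 × 3/4 = 9/32.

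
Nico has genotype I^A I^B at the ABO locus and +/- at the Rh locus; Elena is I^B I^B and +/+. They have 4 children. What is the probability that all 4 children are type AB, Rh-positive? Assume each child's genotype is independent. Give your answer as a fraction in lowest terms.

1/16

ABO cross I^A I^B × I^B I^B → 1/2 B, 1/2 AB.
Rh cross +/- × +/+ → 1 Rh+; so P(type AB, Rh-positive) = 1/2 × 1 = 1/2 per child.
All 4 independent: (1/2)^4 = 1/16.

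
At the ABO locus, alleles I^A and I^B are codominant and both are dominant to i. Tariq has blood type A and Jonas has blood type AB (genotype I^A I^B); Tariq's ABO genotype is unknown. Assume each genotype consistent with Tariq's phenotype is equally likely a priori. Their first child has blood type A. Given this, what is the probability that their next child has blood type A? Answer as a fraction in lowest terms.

Possible genotypes: Tariq ∈ {I^A I^A, I^A i}; Jonas ∈ {I^A I^B}.
Weight each parental genotype pair by prior × P(type-A child):
  I^A I^A × I^A I^B: posterior weight 1/2; P(next child type A) = 1/2.
  I^A i × I^A I^B: posterior weight 1/2; P(next child type A) = 1/2.
Weighted sum = 1/2.

1/2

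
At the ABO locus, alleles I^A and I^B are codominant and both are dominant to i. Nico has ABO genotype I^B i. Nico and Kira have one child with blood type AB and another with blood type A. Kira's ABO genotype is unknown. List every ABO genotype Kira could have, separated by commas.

I^A I^A, I^A I^B, I^A i

For each candidate genotype of Kira, check whether crossing it with I^B i can produce every observed child phenotype.
  I^A I^A → possible child types {A, AB} ✓
  I^A I^B → possible child types {A, B, AB} ✓
  I^A i → possible child types {O, A, B, AB} ✓
  I^B I^B → possible child types {B} ✗
  I^B i → possible child types {O, B} ✗
  i i → possible child types {O, B} ✗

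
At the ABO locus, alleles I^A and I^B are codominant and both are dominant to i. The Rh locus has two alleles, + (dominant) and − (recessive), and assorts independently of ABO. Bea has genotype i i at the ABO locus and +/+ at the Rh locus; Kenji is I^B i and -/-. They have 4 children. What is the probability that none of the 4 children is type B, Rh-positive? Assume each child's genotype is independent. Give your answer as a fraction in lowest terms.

1/16

ABO cross i i × I^B i → 1/2 O, 1/2 B.
Rh cross +/+ × -/- → 1 Rh+; so P(type B, Rh-positive) = 1/2 × 1 = 1/2 per child.
P(not type B, Rh-positive) = 1/2 for one child; (1/2)^4 = 1/16.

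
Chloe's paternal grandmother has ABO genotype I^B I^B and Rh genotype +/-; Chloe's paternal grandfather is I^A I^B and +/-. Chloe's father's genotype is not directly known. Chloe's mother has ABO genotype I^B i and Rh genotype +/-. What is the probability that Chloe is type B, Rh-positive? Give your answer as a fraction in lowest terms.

Chloe's father's ABO genotype from I^B I^B × I^A I^B: 1/2 I^A I^B, 1/2 I^B I^B.
Crossing each possibility with the mother I^B i and summing P(type B): 1/2·1/2 + 1/2·1 = 3/4.
Similarly for Rh via the father's Rh distribution: P(Rh+) = 3/4.
Independent loci: 3/4 × 3/4 = 9/16.

9/16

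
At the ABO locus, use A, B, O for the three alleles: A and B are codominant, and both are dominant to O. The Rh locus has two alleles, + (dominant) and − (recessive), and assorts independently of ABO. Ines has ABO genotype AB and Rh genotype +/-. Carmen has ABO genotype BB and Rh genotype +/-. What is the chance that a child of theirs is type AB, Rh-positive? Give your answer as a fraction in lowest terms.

ABO cross AB × BB → offspring phenotypes: 1/2 B, 1/2 AB.
Rh cross +/- × +/- → 3/4 Rh+, 1/4 Rh-.
Independent loci: P(type AB, Rh-positive) = 1/2 × 3/4 = 3/8.

3/8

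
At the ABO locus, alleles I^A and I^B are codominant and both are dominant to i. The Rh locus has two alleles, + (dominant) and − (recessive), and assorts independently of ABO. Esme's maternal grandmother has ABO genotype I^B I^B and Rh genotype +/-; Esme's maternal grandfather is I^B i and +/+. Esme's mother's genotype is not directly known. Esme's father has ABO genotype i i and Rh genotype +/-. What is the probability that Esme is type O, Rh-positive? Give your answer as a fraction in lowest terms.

7/32

Esme's mother's ABO genotype from I^B I^B × I^B i: 1/2 I^B I^B, 1/2 I^B i.
Crossing each possibility with the father i i and summing P(type O): 1/2·0 + 1/2·1/2 = 1/4.
Similarly for Rh via the mother's Rh distribution: P(Rh+) = 7/8.
Independent loci: 1/4 × 7/8 = 7/32.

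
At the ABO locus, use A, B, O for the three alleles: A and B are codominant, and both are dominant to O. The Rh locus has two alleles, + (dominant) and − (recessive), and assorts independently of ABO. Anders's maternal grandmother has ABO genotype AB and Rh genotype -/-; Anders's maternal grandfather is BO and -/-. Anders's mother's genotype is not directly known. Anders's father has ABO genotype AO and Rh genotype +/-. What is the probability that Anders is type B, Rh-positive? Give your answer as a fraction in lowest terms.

Anders's mother's ABO genotype from AB × BO: 1/4 AB, 1/4 AO, 1/4 BB, 1/4 BO.
Crossing each possibility with the father AO and summing P(type B): 1/4·1/4 + 1/4·0 + 1/4·1/2 + 1/4·1/4 = 1/4.
Similarly for Rh via the mother's Rh distribution: P(Rh+) = 1/2.
Independent loci: 1/4 × 1/2 = 1/8.

1/8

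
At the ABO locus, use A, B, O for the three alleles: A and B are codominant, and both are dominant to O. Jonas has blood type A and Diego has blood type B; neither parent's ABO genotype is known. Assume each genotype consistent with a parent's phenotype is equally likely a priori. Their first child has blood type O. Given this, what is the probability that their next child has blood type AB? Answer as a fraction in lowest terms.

1/4

Possible genotypes: Jonas ∈ {AA, AO}; Diego ∈ {BB, BO}.
Weight each parental genotype pair by prior × P(type-O child):
  AO × BO: posterior weight 1; P(next child type AB) = 1/4.
Weighted sum = 1/4.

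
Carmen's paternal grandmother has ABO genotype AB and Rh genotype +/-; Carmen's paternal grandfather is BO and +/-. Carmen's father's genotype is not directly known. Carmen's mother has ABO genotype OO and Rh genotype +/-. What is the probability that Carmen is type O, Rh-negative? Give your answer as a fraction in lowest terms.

1/16

Carmen's father's ABO genotype from AB × BO: 1/4 AB, 1/4 AO, 1/4 BB, 1/4 BO.
Crossing each possibility with the mother OO and summing P(type O): 1/4·0 + 1/4·1/2 + 1/4·0 + 1/4·1/2 = 1/4.
Similarly for Rh via the father's Rh distribution: P(Rh-) = 1/4.
Independent loci: 1/4 × 1/4 = 1/16.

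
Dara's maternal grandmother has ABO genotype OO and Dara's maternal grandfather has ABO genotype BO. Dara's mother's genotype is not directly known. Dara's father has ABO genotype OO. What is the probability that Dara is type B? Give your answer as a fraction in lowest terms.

1/4

Dara's mother's ABO genotype from OO × BO: 1/2 BO, 1/2 OO.
Crossing each possibility with the father OO and summing P(type B): 1/2·1/2 + 1/2·0 = 1/4.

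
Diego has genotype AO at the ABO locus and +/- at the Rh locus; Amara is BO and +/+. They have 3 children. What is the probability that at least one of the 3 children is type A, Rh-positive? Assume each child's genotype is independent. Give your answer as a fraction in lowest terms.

37/64

ABO cross AO × BO → 1/4 O, 1/4 A, 1/4 B, 1/4 AB.
Rh cross +/- × +/+ → 1 Rh+; so P(type A, Rh-positive) = 1/4 × 1 = 1/4 per child.
P(none) = (3/4)^3 = 27/64; P(at least one) = 1 − 27/64 = 37/64.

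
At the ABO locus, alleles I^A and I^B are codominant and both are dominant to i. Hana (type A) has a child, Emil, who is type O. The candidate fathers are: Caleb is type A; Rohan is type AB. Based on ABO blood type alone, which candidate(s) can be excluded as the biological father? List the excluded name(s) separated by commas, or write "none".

Rohan

A candidate is excluded only if no genotype consistent with his phenotype could produce a type O child with a type A mother.
Rohan (type AB): no genotype consistent with that phenotype can produce a type-O child with a type-A mother.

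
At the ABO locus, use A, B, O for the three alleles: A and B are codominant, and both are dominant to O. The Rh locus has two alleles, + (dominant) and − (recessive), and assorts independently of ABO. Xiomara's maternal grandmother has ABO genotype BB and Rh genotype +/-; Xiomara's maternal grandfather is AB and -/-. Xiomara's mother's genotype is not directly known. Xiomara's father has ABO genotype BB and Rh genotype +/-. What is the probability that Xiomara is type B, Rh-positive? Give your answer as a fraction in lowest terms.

Xiomara's mother's ABO genotype from BB × AB: 1/2 AB, 1/2 BB.
Crossing each possibility with the father BB and summing P(type B): 1/2·1/2 + 1/2·1 = 3/4.
Similarly for Rh via the mother's Rh distribution: P(Rh+) = 5/8.
Independent loci: 3/4 × 5/8 = 15/32.

15/32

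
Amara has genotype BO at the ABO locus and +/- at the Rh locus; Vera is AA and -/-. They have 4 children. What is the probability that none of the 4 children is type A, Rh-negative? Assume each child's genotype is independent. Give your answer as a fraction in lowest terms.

ABO cross BO × AA → 1/2 A, 1/2 AB.
Rh cross +/- × -/- → 1/2 Rh+, 1/2 Rh-; so P(type A, Rh-negative) = 1/2 × 1/2 = 1/4 per child.
P(not type A, Rh-negative) = 3/4 for one child; (3/4)^4 = 81/256.

81/256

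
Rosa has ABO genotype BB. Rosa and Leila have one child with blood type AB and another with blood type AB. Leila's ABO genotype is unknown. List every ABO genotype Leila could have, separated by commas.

For each candidate genotype of Leila, check whether crossing it with BB can produce every observed child phenotype.
  AA → possible child types {AB} ✓
  AB → possible child types {B, AB} ✓
  AO → possible child types {B, AB} ✓
  BB → possible child types {B} ✗
  BO → possible child types {B} ✗
  OO → possible child types {B} ✗

AA, AB, AO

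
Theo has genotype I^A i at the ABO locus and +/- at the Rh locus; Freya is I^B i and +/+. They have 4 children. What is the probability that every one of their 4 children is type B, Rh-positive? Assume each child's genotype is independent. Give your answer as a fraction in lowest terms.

1/256

ABO cross I^A i × I^B i → 1/4 O, 1/4 A, 1/4 B, 1/4 AB.
Rh cross +/- × +/+ → 1 Rh+; so P(type B, Rh-positive) = 1/4 × 1 = 1/4 per child.
All 4 independent: (1/4)^4 = 1/256.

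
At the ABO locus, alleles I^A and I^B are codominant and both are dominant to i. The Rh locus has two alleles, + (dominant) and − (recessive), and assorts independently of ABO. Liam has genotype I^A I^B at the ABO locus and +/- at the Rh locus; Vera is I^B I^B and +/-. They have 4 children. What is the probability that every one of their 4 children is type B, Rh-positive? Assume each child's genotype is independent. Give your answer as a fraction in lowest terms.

ABO cross I^A I^B × I^B I^B → 1/2 B, 1/2 AB.
Rh cross +/- × +/- → 3/4 Rh+, 1/4 Rh-; so P(type B, Rh-positive) = 1/2 × 3/4 = 3/8 per child.
All 4 independent: (3/8)^4 = 81/4096.

81/4096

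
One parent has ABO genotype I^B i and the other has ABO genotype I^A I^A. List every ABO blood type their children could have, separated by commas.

Gametes from I^B i × I^A I^A give offspring ABO genotypes I^A I^B, I^A i, i.e. phenotypes A, AB.

A, AB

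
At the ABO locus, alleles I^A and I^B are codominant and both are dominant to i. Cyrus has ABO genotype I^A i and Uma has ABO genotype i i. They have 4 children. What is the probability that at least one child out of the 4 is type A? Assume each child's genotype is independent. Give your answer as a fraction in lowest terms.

ABO cross I^A i × i i → 1/2 O, 1/2 A.
So P(type A) = 1/2 per child.
P(none) = (1/2)^4 = 1/16; P(at least one) = 1 − 1/16 = 15/16.

15/16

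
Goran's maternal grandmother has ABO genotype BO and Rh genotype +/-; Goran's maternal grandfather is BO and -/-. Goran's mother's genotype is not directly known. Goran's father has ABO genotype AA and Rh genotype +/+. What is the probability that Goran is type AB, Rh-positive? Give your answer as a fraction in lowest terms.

Goran's mother's ABO genotype from BO × BO: 1/4 BB, 1/2 BO, 1/4 OO.
Crossing each possibility with the father AA and summing P(type AB): 1/4·1 + 1/2·1/2 + 1/4·0 = 1/2.
Similarly for Rh via the mother's Rh distribution: P(Rh+) = 1.
Independent loci: 1/2 × 1 = 1/2.

1/2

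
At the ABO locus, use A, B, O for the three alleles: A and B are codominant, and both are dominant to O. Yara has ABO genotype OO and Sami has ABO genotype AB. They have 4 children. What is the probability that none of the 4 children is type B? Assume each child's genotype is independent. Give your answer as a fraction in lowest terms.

ABO cross OO × AB → 1/2 A, 1/2 B.
So P(type B) = 1/2 per child.
P(not type B) = 1/2 for one child; (1/2)^4 = 1/16.

1/16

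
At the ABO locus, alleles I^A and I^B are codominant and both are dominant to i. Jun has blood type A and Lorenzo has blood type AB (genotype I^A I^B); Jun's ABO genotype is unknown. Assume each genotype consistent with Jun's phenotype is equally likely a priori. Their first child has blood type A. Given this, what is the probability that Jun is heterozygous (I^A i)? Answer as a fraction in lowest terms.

Possible genotypes: Jun ∈ {I^A I^A, I^A i}; Lorenzo ∈ {I^A I^B}.
Weight each parental genotype pair by prior × P(type-A child):
  I^A I^A × I^A I^B: posterior weight 1/2.
  I^A i × I^A I^B: posterior weight 1/2.
Sum the posterior weight over pairs where Jun is I^A i: 1/2.

1/2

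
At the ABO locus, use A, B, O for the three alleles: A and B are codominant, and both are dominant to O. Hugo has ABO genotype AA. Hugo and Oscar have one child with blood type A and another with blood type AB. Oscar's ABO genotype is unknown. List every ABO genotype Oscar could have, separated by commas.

AB, BO

For each candidate genotype of Oscar, check whether crossing it with AA can produce every observed child phenotype.
  AA → possible child types {A} ✗
  AB → possible child types {A, AB} ✓
  AO → possible child types {A} ✗
  BB → possible child types {AB} ✗
  BO → possible child types {A, AB} ✓
  OO → possible child types {A} ✗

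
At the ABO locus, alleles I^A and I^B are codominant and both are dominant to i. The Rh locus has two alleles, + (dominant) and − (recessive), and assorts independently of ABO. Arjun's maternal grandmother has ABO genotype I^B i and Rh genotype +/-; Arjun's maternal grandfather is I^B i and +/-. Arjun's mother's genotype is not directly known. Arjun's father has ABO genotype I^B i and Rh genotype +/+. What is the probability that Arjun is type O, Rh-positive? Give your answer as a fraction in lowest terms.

1/4

Arjun's mother's ABO genotype from I^B i × I^B i: 1/4 I^B I^B, 1/2 I^B i, 1/4 i i.
Crossing each possibility with the father I^B i and summing P(type O): 1/4·0 + 1/2·1/4 + 1/4·1/2 = 1/4.
Similarly for Rh via the mother's Rh distribution: P(Rh+) = 1.
Independent loci: 1/4 × 1 = 1/4.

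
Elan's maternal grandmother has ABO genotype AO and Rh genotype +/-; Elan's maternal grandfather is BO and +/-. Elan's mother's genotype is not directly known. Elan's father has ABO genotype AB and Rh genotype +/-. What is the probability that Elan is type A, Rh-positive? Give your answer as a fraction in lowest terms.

Elan's mother's ABO genotype from AO × BO: 1/4 AB, 1/4 AO, 1/4 BO, 1/4 OO.
Crossing each possibility with the father AB and summing P(type A): 1/4·1/4 + 1/4·1/2 + 1/4·1/4 + 1/4·1/2 = 3/8.
Similarly for Rh via the mother's Rh distribution: P(Rh+) = 3/4.
Independent loci: 3/8 × 3/4 = 9/32.

9/32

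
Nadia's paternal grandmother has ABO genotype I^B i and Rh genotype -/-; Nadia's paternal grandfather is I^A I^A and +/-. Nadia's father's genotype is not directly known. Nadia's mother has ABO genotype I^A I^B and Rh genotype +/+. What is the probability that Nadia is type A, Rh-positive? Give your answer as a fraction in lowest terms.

Nadia's father's ABO genotype from I^B i × I^A I^A: 1/2 I^A I^B, 1/2 I^A i.
Crossing each possibility with the mother I^A I^B and summing P(type A): 1/2·1/4 + 1/2·1/2 = 3/8.
Similarly for Rh via the father's Rh distribution: P(Rh+) = 1.
Independent loci: 3/8 × 1 = 3/8.

3/8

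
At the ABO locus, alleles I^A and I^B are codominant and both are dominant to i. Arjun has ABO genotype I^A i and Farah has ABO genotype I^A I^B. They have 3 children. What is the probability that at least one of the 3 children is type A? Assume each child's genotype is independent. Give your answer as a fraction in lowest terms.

ABO cross I^A i × I^A I^B → 1/2 A, 1/4 B, 1/4 AB.
So P(type A) = 1/2 per child.
P(none) = (1/2)^3 = 1/8; P(at least one) = 1 − 1/8 = 7/8.

7/8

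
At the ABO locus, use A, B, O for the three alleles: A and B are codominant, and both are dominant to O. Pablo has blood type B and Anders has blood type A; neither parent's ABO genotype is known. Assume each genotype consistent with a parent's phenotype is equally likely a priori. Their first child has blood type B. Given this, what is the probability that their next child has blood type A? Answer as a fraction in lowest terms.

1/12

Possible genotypes: Pablo ∈ {BB, BO}; Anders ∈ {AA, AO}.
Weight each parental genotype pair by prior × P(type-B child):
  BB × AO: posterior weight 2/3; P(next child type A) = 0.
  BO × AO: posterior weight 1/3; P(next child type A) = 1/4.
Weighted sum = 1/12.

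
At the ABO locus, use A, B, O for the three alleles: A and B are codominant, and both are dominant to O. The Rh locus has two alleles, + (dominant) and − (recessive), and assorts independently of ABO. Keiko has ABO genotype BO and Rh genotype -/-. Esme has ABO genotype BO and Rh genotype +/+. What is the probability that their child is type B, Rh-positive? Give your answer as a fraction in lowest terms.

3/4

ABO cross BO × BO → offspring phenotypes: 1/4 O, 3/4 B.
Rh cross -/- × +/+ → 1 Rh+.
Independent loci: P(type B, Rh-positive) = 3/4 × 1 = 3/4.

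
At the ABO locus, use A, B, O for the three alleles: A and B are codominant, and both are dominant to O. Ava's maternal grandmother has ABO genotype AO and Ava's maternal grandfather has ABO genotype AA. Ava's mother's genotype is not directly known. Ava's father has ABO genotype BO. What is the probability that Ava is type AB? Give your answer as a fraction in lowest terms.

Ava's mother's ABO genotype from AO × AA: 1/2 AA, 1/2 AO.
Crossing each possibility with the father BO and summing P(type AB): 1/2·1/2 + 1/2·1/4 = 3/8.

3/8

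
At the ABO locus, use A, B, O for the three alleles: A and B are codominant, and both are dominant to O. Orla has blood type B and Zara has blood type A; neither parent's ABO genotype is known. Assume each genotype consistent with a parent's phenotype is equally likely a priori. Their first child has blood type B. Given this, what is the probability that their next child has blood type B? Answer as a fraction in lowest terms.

Possible genotypes: Orla ∈ {BB, BO}; Zara ∈ {AA, AO}.
Weight each parental genotype pair by prior × P(type-B child):
  BB × AO: posterior weight 2/3; P(next child type B) = 1/2.
  BO × AO: posterior weight 1/3; P(next child type B) = 1/4.
Weighted sum = 5/12.

5/12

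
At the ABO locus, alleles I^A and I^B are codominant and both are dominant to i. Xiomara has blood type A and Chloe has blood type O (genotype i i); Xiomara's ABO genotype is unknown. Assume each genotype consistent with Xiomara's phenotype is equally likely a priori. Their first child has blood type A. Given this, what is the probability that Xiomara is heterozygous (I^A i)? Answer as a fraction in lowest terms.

Possible genotypes: Xiomara ∈ {I^A I^A, I^A i}; Chloe ∈ {i i}.
Weight each parental genotype pair by prior × P(type-A child):
  I^A I^A × i i: posterior weight 2/3.
  I^A i × i i: posterior weight 1/3.
Sum the posterior weight over pairs where Xiomara is I^A i: 1/3.

1/3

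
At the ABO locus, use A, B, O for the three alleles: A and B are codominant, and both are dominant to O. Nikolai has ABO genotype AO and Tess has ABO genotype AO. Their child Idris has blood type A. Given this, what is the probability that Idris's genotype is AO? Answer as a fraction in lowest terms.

2/3

Cross AO × AO → 1/4 AA, 1/2 AO, 1/4 OO.
Type-A genotypes among offspring: AA (1/4), AO (1/2); total 3/4.
P(AO | type A) = (1/2) / (3/4) = 2/3.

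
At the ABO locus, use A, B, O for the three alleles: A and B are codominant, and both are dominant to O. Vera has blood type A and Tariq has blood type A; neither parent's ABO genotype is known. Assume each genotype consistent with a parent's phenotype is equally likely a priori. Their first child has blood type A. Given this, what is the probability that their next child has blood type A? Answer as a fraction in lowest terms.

19/20

Possible genotypes: Vera ∈ {AA, AO}; Tariq ∈ {AA, AO}.
Weight each parental genotype pair by prior × P(type-A child):
  AA × AA: posterior weight 4/15; P(next child type A) = 1.
  AA × AO: posterior weight 4/15; P(next child type A) = 1.
  AO × AA: posterior weight 4/15; P(next child type A) = 1.
  AO × AO: posterior weight 1/5; P(next child type A) = 3/4.
Weighted sum = 19/20.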